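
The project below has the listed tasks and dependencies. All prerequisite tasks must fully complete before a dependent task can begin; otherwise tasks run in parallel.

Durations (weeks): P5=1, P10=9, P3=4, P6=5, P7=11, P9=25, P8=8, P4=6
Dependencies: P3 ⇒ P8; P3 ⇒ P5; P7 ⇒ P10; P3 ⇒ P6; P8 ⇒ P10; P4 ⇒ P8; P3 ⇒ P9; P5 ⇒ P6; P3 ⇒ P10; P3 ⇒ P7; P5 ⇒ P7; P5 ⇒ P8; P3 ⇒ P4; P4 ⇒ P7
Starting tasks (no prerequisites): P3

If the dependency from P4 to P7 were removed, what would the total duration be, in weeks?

With the dependency in place, P3→P4→P7→P10 = 4+6+11+9 = 30 sets the finish at 30 weeks.
Without P4→P7, P7's earliest start moves from 10 to 5.
After: P3→P9 = 4+25 = 29 → 29 weeks.

29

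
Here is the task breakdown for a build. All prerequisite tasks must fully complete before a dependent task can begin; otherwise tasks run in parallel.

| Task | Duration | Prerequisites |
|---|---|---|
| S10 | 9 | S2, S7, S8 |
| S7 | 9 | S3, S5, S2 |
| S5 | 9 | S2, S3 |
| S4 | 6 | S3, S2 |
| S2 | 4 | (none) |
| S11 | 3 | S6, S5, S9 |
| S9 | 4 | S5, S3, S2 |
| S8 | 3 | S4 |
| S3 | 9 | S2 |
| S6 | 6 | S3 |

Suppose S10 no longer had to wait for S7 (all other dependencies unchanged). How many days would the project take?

31

Before: longest chain S2→S3→S5→S7→S10 = 4+9+9+9+9 = 40, finish 40.
Without S7→S10, S10's earliest start moves from 31 to 22.
The longest chain is now S2→S3→S4→S8→S10 = 4+9+6+3+9 = 31, so the project takes 31 days.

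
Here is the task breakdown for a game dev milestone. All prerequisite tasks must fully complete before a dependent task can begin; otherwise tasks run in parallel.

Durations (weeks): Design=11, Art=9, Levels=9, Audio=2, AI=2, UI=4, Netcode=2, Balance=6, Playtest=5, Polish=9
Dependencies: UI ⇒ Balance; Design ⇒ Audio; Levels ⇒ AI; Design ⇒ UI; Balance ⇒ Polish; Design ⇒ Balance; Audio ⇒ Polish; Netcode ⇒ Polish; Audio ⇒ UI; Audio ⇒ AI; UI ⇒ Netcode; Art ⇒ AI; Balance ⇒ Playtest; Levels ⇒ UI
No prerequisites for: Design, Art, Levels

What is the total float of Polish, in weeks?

Design→Audio→UI→Balance→Polish = 11+2+4+6+9 = 32 sets the makespan at 32 weeks.
Longest path through Polish: 32 weeks (earliest finish 32, latest finish 32).
Slack of Polish = 23 − 23 = 0 weeks.

0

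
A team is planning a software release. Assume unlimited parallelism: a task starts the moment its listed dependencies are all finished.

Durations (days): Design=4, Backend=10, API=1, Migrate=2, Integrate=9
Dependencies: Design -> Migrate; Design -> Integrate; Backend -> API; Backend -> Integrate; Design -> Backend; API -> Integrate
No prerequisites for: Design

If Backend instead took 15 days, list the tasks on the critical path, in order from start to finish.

Design, Backend, API, Integrate

The binding path is Design→Backend→API→Integrate = 4+10+1+9 = 24; finish at 24 days.
Backend is on the critical path; changing it to 15 makes that path 29 days.
That remains the longest chain; total 29 days.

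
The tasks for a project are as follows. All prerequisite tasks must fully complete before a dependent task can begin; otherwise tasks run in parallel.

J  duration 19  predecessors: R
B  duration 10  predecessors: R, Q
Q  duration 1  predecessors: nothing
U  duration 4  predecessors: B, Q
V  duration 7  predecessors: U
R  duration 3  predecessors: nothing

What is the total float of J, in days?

The longest chain is R→B→U→V = 3+10+4+7 = 24; overall finish 24 days.
Longest path through J: 22 days (earliest finish 22, latest finish 24).
So J can slip 24 − 22 = 2 days.

2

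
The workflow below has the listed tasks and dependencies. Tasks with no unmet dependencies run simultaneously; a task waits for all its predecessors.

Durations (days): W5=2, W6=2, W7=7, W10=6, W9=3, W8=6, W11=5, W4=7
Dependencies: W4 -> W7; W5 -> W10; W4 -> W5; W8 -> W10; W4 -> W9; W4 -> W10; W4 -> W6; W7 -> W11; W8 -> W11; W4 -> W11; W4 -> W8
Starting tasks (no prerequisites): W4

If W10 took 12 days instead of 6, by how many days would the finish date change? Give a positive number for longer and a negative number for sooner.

6

Actual critical path: W4→W8→W10 = 7+6+6 = 19 ⇒ 19 days.
W10 lies on that path, so at 12 days the path becomes 25 days.
No other chain overtakes it, so the finish is 25 days.
Change in finish: 25 − 19 = +6 days.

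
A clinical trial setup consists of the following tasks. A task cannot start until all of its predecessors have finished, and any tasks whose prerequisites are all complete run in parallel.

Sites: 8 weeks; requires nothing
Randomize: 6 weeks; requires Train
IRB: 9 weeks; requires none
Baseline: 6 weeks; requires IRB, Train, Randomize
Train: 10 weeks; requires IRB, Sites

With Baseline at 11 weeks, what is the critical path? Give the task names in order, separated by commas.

The binding path is IRB→Train→Randomize→Baseline = 9+10+6+6 = 31; finish at 31 weeks.
Baseline is on the critical path; changing it to 11 makes that path 36 weeks.
No other chain overtakes it, so the finish is 36 weeks.

IRB, Train, Randomize, Baseline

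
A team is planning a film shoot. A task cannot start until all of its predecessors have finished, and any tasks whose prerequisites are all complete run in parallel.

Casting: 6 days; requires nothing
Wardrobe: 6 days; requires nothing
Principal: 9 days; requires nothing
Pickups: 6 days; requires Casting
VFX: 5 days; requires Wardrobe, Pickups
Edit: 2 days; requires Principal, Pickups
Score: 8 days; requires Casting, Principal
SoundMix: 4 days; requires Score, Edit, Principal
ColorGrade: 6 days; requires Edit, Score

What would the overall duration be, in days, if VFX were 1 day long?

Baseline: Principal→Score→ColorGrade = 9+8+6 = 23 → 23 days.
The longest path through VFX is only 17 days, so VFX has float 6.
The critical path is still Principal→Score→ColorGrade; finish is now 23 days.

23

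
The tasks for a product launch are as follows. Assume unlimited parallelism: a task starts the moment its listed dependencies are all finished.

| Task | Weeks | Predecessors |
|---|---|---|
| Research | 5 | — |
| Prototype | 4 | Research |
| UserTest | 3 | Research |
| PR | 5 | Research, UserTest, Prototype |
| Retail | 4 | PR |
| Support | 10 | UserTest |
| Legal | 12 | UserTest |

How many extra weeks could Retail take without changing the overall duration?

The longest chain is Research→UserTest→Legal = 5+3+12 = 20; overall finish 20 weeks.
The longest chain containing Retail totals 18 weeks.
Slack of Retail = 16 − 14 = 2 weeks.

2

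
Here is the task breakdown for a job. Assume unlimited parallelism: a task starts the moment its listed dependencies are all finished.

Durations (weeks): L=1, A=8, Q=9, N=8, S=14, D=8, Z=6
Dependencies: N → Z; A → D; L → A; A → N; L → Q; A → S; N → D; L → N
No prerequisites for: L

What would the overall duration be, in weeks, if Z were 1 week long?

25

The binding path is L→A→N→D = 1+8+8+8 = 25; finish at 25 weeks.
The longest path through Z is only 23 weeks, so Z has float 2.
No other chain overtakes it, so the finish is 25 weeks.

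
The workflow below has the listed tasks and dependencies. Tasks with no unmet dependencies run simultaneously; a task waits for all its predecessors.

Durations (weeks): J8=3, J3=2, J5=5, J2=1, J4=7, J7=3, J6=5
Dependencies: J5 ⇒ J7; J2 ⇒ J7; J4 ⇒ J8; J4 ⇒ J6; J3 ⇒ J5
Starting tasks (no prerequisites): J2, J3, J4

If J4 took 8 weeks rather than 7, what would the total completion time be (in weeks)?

13

Actual critical path: J4→J6 = 7+5 = 12 ⇒ 12 weeks.
Since J4 is critical, the +1 change carries straight to that chain (now 13 weeks).
The critical path is still J4→J6; finish is now 13 weeks.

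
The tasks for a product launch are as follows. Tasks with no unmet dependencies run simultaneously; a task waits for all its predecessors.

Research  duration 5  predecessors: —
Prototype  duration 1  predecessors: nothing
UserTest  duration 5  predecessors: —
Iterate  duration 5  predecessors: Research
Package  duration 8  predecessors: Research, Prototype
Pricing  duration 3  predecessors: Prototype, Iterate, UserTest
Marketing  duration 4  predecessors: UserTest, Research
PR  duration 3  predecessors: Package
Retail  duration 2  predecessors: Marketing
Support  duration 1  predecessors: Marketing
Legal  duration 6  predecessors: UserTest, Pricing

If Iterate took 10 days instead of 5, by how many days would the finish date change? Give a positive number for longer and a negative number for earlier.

5

The binding path is Research→Iterate→Pricing→Legal = 5+5+3+6 = 19; finish at 19 days.
Iterate is on the critical path; changing it to 10 makes that path 24 days.
The critical path is still Research→Iterate→Pricing→Legal; finish is now 24 days.
Change in finish: 24 − 19 = +5 days.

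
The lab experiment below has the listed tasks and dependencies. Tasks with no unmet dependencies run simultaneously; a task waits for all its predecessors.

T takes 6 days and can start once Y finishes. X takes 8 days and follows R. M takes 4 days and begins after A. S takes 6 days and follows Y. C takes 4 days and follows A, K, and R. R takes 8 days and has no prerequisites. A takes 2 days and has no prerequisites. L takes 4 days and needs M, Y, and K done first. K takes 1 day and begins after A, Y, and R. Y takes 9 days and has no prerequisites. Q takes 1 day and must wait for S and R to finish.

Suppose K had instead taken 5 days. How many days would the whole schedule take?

Critical path before the change: R→X = 8+8 = 16 giving 16 days.
K has 2 days of float (longest path through it is 14).
New critical path: Y→K→C = 9+5+4 = 18 ⇒ 18 days.

18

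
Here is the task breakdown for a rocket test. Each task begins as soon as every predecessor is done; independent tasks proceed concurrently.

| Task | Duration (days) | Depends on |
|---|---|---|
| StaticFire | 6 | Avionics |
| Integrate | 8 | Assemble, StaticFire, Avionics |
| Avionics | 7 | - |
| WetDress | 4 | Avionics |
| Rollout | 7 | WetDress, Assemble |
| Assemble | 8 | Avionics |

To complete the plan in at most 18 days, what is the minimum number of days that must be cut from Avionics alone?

5

Current finish: 23 days; target: 18.
Avionics is on every critical path, so each day cut from Avionics cuts the finish by one (this holds down to a finish of 17).
Need 23 − 18 = 5 days off Avionics → Avionics becomes 2 days, finish becomes 18.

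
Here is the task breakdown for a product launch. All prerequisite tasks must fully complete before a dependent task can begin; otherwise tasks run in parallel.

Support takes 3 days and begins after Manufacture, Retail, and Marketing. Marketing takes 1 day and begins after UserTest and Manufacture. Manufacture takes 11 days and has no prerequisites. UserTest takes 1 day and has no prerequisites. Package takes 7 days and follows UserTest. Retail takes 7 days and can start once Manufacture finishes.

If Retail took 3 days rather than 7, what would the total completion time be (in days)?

Actual critical path: Manufacture→Retail→Support = 11+7+3 = 21 ⇒ 21 days.
Retail lies on that path, so at 3 days the path becomes 17 days.
That remains the longest chain; total 17 days.

17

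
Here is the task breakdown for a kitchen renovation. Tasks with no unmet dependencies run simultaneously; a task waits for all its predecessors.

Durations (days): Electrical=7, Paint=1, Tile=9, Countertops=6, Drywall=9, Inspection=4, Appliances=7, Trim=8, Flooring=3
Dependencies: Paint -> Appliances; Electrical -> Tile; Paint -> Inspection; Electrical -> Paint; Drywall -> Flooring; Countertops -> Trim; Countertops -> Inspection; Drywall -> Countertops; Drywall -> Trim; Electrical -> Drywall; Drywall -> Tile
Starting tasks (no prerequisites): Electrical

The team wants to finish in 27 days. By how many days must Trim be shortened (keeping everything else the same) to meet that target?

Current finish: 30 days; target: 27.
Trim is on every critical path, so each day cut from Trim cuts the finish by one (this holds down to a finish of 26).
Need 30 − 27 = 3 days off Trim → Trim becomes 5 days, finish becomes 27.

3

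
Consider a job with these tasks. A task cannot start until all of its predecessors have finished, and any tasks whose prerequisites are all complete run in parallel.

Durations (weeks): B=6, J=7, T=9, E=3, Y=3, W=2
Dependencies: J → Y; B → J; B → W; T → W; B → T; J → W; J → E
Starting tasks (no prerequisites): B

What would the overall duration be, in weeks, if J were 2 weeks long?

17

Actual critical path: B→T→W = 6+9+2 = 17 ⇒ 17 weeks.
J is off the critical path — its longest chain is 16 weeks, giving 1 of slack.
No other chain overtakes it, so the finish is 17 weeks.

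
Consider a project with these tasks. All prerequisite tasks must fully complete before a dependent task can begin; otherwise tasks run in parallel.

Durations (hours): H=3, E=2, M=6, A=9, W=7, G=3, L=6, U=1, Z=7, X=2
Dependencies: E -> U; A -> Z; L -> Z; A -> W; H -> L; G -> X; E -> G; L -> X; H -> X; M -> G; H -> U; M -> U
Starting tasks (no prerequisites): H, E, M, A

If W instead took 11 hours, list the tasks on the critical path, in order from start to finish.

The binding path is A→W = 9+7 = 16; finish at 16 hours.
W is on the critical path; changing it to 11 makes that path 20 hours.
The critical path is still A→W; finish is now 20 hours.

A, W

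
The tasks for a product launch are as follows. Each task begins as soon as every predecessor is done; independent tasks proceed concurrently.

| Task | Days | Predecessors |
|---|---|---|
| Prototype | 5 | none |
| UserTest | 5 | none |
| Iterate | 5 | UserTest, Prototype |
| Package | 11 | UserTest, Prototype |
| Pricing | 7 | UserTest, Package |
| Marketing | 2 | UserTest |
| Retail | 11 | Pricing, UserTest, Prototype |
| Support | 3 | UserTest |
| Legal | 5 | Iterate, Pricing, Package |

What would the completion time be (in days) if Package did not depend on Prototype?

34

Original critical path: Prototype→Package→Pricing→Retail = 5+11+7+11 = 34 ⇒ 34 days.
Dropping Prototype→Package doesn't change Package's earliest start (5); another predecessor still binds.
New critical path: UserTest→Package→Pricing→Retail = 5+11+7+11 = 34 ⇒ 34 days.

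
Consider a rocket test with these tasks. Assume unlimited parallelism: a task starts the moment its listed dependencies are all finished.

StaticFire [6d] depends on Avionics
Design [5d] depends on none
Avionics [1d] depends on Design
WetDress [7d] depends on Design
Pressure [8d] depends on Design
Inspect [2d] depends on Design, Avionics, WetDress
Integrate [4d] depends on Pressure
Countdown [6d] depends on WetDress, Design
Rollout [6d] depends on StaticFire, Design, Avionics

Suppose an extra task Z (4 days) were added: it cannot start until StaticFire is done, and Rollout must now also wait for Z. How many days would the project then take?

Originally the project takes 18 days.
With Z inserted, Rollout now waits for max(StaticFire, Design, Avionics, Z).
New critical path: Design→Avionics→StaticFire→Z→Rollout = 5+1+6+4+6 = 22 ⇒ 22 days.

22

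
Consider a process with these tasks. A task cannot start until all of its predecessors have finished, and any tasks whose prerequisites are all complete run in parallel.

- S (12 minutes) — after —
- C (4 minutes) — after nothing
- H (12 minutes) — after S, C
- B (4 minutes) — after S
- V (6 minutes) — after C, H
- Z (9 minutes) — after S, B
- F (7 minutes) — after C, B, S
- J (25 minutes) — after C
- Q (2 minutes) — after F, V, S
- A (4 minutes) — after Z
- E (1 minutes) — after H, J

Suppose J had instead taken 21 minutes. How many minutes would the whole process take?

Baseline: S→H→V→Q = 12+12+6+2 = 32 → 32 minutes.
J has 2 minutes of float (longest path through it is 30).
No other chain overtakes it, so the finish is 32 minutes.

32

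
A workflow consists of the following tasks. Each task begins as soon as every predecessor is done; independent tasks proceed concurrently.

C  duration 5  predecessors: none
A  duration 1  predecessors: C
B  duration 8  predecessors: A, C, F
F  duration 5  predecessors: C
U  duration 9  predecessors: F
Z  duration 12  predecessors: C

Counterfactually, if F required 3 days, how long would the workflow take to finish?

17

Baseline: C→F→U = 5+5+9 = 19 → 19 days.
F is on the critical path; changing it to 3 makes that path 17 days.
Now C→Z = 5+12 = 17 is longest, so the finish becomes 17 days.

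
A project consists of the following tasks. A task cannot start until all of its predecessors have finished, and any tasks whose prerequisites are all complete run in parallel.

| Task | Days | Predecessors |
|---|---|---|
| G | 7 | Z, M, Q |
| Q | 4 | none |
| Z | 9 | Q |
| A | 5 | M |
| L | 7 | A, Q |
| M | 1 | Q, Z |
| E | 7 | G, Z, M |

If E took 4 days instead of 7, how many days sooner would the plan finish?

2

The binding path is Q→Z→M→G→E = 4+9+1+7+7 = 28; finish at 28 days.
Since E is critical, the -3 change carries straight to that chain (now 25 days).
Now Q→Z→M→A→L = 4+9+1+5+7 = 26 is longest, so the finish becomes 26 days.
Change in finish: 26 − 28 = -2 days.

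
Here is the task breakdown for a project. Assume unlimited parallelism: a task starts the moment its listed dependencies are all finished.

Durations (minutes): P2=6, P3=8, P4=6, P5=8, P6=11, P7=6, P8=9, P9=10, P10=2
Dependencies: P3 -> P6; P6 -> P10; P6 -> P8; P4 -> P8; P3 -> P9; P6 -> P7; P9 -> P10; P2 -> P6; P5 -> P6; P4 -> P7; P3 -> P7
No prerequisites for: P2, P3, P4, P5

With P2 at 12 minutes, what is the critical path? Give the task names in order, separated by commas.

P2, P6, P8

Critical path before the change: P3→P6→P8 = 8+11+9 = 28 giving 28 minutes.
The longest path through P2 is only 26 minutes, so P2 has float 2.
Now P2→P6→P8 = 12+11+9 = 32 is longest, so the finish becomes 32 minutes.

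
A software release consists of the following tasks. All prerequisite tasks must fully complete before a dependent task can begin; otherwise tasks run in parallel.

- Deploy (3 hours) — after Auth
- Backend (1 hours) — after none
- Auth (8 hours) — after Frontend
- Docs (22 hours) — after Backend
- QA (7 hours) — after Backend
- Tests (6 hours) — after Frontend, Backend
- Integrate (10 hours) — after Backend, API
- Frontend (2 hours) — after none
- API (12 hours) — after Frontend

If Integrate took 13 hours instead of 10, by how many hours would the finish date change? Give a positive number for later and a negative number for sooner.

Baseline: Frontend→API→Integrate = 2+12+10 = 24 → 24 hours.
Since Integrate is critical, the +3 change carries straight to that chain (now 27 hours).
That remains the longest chain; total 27 hours.
Change in finish: 27 − 24 = +3 hours.

3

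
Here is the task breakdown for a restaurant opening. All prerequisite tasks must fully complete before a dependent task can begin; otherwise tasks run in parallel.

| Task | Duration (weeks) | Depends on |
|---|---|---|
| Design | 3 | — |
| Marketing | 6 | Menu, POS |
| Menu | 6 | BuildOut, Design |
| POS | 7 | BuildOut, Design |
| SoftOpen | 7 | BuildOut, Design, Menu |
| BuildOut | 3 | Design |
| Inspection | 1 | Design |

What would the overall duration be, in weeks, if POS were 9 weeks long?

21

As given, the longest chain is Design→BuildOut→POS→Marketing = 3+3+7+6 = 19, so the finish is 19 weeks.
Since POS is critical, the +2 change carries straight to that chain (now 21 weeks).
That remains the longest chain; total 21 weeks.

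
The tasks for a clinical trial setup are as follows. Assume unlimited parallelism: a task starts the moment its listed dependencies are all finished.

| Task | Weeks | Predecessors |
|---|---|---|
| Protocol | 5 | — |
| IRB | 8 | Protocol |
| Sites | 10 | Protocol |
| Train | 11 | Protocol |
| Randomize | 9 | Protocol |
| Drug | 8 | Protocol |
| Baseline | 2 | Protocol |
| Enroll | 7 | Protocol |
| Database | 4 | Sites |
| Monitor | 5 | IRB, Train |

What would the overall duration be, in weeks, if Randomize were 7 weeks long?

21

Actual critical path: Protocol→Train→Monitor = 5+11+5 = 21 ⇒ 21 weeks.
Randomize is off the critical path — its longest chain is 14 weeks, giving 7 of slack.
The critical path is still Protocol→Train→Monitor; finish is now 21 weeks.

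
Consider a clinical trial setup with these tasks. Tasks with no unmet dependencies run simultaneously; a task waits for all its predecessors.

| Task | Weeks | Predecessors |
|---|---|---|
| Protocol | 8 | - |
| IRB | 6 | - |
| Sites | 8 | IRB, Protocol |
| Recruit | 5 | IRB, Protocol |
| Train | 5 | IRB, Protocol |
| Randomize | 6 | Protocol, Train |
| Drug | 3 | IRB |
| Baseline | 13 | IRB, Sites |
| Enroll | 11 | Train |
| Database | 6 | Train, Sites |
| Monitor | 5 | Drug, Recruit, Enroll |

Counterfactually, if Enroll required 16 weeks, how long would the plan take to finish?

34

Actual critical path: Protocol→Train→Enroll→Monitor = 8+5+11+5 = 29 ⇒ 29 weeks.
Enroll lies on that path, so at 16 weeks the path becomes 34 weeks.
No other chain overtakes it, so the finish is 34 weeks.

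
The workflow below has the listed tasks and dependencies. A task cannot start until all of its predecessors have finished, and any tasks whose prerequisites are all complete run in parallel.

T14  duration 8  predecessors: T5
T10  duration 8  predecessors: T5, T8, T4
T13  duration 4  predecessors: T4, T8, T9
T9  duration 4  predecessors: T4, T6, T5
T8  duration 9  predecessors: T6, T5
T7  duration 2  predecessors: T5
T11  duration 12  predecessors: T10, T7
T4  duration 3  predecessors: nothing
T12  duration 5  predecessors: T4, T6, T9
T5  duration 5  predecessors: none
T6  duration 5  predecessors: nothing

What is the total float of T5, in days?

0

The longest chain is T5→T8→T10→T11 = 5+9+8+12 = 34; overall finish 34 days.
The longest chain containing T5 totals 34 days.
Float = 34 − 34 = 0.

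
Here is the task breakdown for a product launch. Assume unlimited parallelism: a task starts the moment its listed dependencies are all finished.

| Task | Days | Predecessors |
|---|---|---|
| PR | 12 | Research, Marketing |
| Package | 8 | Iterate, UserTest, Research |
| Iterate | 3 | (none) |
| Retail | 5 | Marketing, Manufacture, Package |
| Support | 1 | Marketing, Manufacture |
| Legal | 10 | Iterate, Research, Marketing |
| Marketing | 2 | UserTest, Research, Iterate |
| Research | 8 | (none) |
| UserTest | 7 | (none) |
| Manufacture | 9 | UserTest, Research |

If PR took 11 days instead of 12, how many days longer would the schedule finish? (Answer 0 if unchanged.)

0

The binding path is Research→Marketing→PR = 8+2+12 = 22; finish at 22 days.
PR is on the critical path; changing it to 11 makes that path 21 days.
Now Research→Manufacture→Retail = 8+9+5 = 22 is longest, so the finish becomes 22 days.
Change in finish: 22 − 22 = +0 days.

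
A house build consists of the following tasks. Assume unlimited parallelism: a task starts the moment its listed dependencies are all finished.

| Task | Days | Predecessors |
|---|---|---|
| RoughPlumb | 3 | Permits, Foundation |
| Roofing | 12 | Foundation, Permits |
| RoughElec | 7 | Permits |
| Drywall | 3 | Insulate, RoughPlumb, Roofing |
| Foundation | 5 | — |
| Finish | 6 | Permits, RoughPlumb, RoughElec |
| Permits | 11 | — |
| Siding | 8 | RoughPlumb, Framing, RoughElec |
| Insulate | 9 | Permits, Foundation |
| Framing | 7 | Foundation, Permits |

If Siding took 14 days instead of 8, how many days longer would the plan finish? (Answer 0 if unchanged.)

6

Baseline: Permits→Framing→Siding = 11+7+8 = 26 → 26 days.
Siding lies on that path, so at 14 days the path becomes 32 days.
No other chain overtakes it, so the finish is 32 days.
Change in finish: 32 − 26 = +6 days.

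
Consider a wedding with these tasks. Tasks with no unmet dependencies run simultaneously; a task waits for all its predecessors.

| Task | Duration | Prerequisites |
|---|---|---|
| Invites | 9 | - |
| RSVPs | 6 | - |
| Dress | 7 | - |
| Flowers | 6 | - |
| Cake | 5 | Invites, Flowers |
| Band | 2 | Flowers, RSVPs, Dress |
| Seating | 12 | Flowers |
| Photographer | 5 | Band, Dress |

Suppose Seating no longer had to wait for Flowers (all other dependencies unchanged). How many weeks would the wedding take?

Before: longest chain Flowers→Seating = 6+12 = 18, finish 18.
Without Flowers→Seating, Seating's earliest start moves from 6 to 0.
New critical path: Invites→Cake = 9+5 = 14 ⇒ 14 weeks.

14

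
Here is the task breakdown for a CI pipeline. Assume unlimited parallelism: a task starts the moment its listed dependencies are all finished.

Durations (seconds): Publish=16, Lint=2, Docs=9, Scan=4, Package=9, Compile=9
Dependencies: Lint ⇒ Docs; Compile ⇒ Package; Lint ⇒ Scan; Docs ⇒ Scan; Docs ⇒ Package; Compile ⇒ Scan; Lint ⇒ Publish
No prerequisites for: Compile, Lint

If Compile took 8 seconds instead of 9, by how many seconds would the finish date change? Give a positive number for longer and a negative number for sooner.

Actual critical path: Lint→Docs→Package = 2+9+9 = 20 ⇒ 20 seconds.
Compile is off the critical path — its longest chain is 18 seconds, giving 2 of slack.
No other chain overtakes it, so the finish is 20 seconds.
Change in finish: 20 − 20 = +0 seconds.

0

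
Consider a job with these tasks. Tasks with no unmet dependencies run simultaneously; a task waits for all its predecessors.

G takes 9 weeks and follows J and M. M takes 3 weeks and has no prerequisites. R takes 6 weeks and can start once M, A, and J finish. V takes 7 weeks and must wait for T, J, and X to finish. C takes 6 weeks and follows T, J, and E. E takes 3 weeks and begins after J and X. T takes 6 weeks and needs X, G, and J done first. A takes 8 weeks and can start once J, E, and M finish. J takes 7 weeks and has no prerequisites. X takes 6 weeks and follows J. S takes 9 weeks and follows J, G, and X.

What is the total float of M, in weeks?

Critical path: J→X→E→A→R = 7+6+3+8+6 = 30, so the finish is 30 weeks.
M finishes as early as 3 and must finish by 8.
Float = 30 − 25 = 5.

5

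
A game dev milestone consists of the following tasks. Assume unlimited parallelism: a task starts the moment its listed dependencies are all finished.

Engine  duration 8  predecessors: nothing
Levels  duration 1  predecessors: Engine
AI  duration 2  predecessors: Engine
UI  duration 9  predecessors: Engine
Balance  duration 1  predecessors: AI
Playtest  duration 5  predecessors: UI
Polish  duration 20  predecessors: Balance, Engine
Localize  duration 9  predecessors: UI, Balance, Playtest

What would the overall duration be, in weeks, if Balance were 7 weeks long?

37

Critical path before the change: Engine→AI→Balance→Polish = 8+2+1+20 = 31 giving 31 weeks.
Balance is on the critical path; changing it to 7 makes that path 37 weeks.
The critical path is still Engine→AI→Balance→Polish; finish is now 37 weeks.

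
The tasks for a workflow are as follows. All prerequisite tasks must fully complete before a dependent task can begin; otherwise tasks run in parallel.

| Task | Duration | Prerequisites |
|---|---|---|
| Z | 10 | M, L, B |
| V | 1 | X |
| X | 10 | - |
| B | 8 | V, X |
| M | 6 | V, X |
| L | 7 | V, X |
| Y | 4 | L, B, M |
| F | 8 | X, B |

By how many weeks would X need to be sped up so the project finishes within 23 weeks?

6

Current finish: 29 weeks; target: 23.
X is on every critical path, so each week cut from X cuts the finish by one (this holds down to a finish of 20).
Need 29 − 23 = 6 weeks off X → X becomes 4 weeks, finish becomes 23.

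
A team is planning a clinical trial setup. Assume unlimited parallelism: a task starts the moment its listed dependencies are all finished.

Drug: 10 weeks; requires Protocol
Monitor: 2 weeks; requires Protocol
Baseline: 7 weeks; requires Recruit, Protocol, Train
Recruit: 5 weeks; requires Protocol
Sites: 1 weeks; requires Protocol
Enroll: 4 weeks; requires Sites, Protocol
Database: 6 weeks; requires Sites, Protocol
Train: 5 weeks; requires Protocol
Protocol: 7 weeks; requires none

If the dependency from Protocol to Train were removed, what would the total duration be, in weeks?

With the dependency in place, Protocol→Recruit→Baseline = 7+5+7 = 19 sets the finish at 19 weeks.
Without Protocol→Train, Train's earliest start moves from 7 to 0.
The longest chain is now Protocol→Recruit→Baseline = 7+5+7 = 19, so the clinical trial setup takes 19 weeks.

19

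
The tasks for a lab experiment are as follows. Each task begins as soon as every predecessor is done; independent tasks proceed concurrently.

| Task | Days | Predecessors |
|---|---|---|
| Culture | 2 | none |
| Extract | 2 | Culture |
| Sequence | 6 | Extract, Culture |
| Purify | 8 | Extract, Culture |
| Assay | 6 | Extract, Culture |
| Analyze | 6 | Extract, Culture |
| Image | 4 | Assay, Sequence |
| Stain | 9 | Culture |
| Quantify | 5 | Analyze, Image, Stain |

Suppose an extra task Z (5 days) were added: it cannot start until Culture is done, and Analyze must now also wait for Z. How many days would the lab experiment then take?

19

Originally the lab experiment takes 19 days.
With Z inserted, Analyze now waits for max(Extract, Culture, Z).
New critical path: Culture→Extract→Sequence→Image→Quantify = 2+2+6+4+5 = 19 ⇒ 19 days.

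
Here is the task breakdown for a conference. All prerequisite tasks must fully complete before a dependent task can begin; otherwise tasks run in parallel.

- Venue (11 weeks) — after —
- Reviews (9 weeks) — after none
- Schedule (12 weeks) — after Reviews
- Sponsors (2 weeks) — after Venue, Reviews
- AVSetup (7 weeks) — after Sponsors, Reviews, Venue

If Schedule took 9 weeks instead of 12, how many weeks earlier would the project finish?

Actual critical path: Reviews→Schedule = 9+12 = 21 ⇒ 21 weeks.
Schedule is on the critical path; changing it to 9 makes that path 18 weeks.
New critical path: Venue→Sponsors→AVSetup = 11+2+7 = 20 ⇒ 20 weeks.
Change in finish: 20 − 21 = -1 weeks.

1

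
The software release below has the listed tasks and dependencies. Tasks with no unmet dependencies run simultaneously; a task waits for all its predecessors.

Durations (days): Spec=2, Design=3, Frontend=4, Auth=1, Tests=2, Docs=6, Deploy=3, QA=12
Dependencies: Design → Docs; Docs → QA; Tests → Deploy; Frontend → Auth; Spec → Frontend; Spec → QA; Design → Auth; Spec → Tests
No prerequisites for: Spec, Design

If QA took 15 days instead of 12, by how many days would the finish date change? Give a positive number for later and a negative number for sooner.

3

Actual critical path: Design→Docs→QA = 3+6+12 = 21 ⇒ 21 days.
QA is on the critical path; changing it to 15 makes that path 24 days.
That remains the longest chain; total 24 days.
Change in finish: 24 − 21 = +3 days.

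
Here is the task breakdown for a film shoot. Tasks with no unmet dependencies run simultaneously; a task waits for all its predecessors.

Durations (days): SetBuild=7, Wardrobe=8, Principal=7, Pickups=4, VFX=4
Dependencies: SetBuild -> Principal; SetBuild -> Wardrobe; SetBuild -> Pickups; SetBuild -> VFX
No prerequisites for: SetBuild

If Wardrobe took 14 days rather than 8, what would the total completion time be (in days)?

21

The binding path is SetBuild→Wardrobe = 7+8 = 15; finish at 15 days.
Since Wardrobe is critical, the +6 change carries straight to that chain (now 21 days).
No other chain overtakes it, so the finish is 21 days.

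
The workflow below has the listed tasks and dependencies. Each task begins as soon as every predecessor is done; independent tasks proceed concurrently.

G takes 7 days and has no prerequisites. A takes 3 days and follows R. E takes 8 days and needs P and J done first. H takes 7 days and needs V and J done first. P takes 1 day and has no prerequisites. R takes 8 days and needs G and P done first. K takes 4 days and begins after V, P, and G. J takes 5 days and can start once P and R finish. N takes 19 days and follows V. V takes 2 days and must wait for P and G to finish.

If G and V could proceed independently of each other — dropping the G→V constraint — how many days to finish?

28

Before: longest chain G→R→J→E = 7+8+5+8 = 28, finish 28.
Without G→V, V's earliest start moves from 7 to 1.
After: G→R→J→E = 7+8+5+8 = 28 → 28 days.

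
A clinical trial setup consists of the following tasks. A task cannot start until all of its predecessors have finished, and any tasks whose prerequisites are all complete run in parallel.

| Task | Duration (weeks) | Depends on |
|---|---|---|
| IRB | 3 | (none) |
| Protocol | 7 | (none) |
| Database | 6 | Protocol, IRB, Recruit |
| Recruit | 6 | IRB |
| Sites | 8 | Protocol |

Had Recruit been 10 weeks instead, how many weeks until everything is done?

Critical path before the change: IRB→Recruit→Database = 3+6+6 = 15 giving 15 weeks.
Recruit lies on that path, so at 10 weeks the path becomes 19 weeks.
That remains the longest chain; total 19 weeks.

19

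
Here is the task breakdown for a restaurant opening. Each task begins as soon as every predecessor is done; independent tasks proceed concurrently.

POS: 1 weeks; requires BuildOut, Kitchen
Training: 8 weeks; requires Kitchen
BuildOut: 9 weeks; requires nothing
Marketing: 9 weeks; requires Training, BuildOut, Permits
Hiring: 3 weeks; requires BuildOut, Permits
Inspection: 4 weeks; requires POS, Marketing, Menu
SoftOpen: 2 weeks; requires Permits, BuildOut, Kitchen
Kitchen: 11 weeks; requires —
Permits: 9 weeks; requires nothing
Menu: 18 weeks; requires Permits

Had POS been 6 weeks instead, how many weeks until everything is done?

Actual critical path: Kitchen→Training→Marketing→Inspection = 11+8+9+4 = 32 ⇒ 32 weeks.
POS has 16 weeks of float (longest path through it is 16).
That remains the longest chain; total 32 weeks.

32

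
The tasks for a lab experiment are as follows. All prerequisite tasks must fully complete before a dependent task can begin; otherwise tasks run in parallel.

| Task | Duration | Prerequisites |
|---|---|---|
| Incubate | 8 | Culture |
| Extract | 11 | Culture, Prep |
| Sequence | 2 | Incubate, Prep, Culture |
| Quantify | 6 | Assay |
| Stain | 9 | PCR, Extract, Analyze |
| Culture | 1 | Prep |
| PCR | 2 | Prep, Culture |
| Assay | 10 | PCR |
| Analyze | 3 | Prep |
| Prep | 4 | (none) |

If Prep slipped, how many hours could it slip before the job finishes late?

Prep→Culture→Extract→Stain = 4+1+11+9 = 25 sets the makespan at 25 hours.
Longest path through Prep: 25 hours (earliest finish 4, latest finish 4).
Slack of Prep = 0 − 0 = 0 hours.

0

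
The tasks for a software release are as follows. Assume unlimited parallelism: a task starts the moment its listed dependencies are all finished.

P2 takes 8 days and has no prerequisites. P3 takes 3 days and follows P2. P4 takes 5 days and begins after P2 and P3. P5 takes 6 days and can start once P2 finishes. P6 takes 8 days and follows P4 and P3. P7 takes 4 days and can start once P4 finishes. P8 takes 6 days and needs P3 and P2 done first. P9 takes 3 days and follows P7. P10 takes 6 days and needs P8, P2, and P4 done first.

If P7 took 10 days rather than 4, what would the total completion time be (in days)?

29

Actual critical path: P2→P3→P4→P6 = 8+3+5+8 = 24 ⇒ 24 days.
P7 has 1 day of float (longest path through it is 23).
Now P2→P3→P4→P7→P9 = 8+3+5+10+3 = 29 is longest, so the finish becomes 29 days.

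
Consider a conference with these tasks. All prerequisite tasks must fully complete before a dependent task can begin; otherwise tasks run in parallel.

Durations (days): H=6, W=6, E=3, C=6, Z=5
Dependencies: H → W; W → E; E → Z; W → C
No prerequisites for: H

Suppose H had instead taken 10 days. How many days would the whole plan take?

As given, the longest chain is H→W→E→Z = 6+6+3+5 = 20, so the finish is 20 days.
H lies on that path, so at 10 days the path becomes 24 days.
The critical path is still H→W→E→Z; finish is now 24 days.

24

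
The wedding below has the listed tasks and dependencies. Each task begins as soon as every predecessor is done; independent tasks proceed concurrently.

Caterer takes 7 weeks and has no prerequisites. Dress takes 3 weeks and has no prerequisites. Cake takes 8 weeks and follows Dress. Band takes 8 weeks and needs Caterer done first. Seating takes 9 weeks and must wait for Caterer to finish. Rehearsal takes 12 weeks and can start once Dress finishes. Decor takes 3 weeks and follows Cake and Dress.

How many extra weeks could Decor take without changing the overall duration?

The longest chain is Caterer→Seating = 7+9 = 16; overall finish 16 weeks.
The longest chain containing Decor totals 14 weeks.
Slack of Decor = 13 − 11 = 2 weeks.

2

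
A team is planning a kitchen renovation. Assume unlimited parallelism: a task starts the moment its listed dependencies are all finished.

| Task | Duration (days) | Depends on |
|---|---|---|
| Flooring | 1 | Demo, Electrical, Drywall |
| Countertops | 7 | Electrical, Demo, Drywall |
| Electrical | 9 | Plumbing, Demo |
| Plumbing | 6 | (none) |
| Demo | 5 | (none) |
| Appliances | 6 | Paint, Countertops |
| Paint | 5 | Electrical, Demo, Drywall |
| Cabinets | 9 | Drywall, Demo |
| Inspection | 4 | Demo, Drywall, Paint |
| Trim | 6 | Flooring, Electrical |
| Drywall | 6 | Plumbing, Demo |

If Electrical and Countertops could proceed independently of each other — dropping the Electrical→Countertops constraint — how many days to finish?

With the dependency in place, Plumbing→Electrical→Countertops→Appliances = 6+9+7+6 = 28 sets the finish at 28 days.
Without Electrical→Countertops, Countertops's earliest start moves from 15 to 12.
The longest chain is now Plumbing→Electrical→Paint→Appliances = 6+9+5+6 = 26, so the schedule takes 26 days.

26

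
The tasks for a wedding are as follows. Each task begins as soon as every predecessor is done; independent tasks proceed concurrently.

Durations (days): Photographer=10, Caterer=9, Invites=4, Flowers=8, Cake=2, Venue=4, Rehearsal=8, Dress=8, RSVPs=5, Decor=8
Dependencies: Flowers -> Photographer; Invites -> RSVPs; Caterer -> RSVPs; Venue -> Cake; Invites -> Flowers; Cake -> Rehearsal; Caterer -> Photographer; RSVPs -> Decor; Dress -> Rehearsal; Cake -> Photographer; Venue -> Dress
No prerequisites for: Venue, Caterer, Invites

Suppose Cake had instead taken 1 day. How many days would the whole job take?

The binding path is Caterer→RSVPs→Decor = 9+5+8 = 22; finish at 22 days.
Cake is off the critical path — its longest chain is 16 days, giving 6 of slack.
The critical path is still Caterer→RSVPs→Decor; finish is now 22 days.

22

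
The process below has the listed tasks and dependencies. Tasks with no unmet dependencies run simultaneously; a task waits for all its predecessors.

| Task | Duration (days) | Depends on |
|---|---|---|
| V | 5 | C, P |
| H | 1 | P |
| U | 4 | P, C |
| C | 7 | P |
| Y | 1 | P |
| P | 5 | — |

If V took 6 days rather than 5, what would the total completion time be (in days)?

As given, the longest chain is P→C→V = 5+7+5 = 17, so the finish is 17 days.
V lies on that path, so at 6 days the path becomes 18 days.
No other chain overtakes it, so the finish is 18 days.

18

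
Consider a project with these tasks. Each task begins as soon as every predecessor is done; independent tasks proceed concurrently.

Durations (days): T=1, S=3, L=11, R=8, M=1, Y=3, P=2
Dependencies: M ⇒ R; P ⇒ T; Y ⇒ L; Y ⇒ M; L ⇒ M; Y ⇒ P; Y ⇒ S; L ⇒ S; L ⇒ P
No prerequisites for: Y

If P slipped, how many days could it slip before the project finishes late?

6

The longest chain is Y→L→M→R = 3+11+1+8 = 23; overall finish 23 days.
Longest path through P: 17 days (earliest finish 16, latest finish 22).
Slack of P = 20 − 14 = 6 days.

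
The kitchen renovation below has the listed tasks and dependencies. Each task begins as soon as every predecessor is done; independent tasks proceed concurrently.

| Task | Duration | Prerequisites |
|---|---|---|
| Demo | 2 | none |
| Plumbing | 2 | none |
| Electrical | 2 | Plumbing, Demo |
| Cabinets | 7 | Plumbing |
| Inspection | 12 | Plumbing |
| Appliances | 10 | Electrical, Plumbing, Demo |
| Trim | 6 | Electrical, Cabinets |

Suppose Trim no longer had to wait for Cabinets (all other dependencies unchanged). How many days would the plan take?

Original critical path: Plumbing→Cabinets→Trim = 2+7+6 = 15 ⇒ 15 days.
Without Cabinets→Trim, Trim's earliest start moves from 9 to 4.
After: Demo→Electrical→Appliances = 2+2+10 = 14 → 14 days.

14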